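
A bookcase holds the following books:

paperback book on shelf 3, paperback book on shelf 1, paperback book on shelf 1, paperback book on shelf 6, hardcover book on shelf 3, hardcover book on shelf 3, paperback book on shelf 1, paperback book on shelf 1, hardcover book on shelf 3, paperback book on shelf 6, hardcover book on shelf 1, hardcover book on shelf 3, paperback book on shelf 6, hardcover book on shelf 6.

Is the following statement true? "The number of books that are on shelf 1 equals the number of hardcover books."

|books on shelf 1| = 5.
|hardcover books| = 6.
The claim requires 5 = 6, which does not hold.

False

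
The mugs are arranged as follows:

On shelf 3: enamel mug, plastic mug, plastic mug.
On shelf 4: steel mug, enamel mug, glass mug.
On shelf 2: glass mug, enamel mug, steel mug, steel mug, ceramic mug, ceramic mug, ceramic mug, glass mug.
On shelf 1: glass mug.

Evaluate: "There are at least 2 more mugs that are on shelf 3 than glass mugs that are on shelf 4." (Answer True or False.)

True

|mugs on shelf 3| = 3.
|glass mugs on shelf 4| = 1.
The claim requires 3 − 1 = 2 ≥ 2, which holds.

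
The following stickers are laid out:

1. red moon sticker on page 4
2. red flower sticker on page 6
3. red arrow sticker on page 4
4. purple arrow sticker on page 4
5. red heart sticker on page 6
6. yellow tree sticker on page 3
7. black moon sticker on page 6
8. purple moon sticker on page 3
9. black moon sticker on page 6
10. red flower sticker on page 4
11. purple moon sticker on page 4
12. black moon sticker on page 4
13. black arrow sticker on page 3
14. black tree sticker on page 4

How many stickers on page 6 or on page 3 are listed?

on page 3: 3; on page 6: 4; together 3 + 4 = 7.

7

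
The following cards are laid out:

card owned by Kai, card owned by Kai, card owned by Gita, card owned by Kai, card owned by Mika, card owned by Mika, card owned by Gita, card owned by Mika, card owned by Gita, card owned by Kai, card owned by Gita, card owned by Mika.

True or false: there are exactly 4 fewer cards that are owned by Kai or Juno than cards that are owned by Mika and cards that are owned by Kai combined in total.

True

cards owned by Kai or Juno: 4.
cards owned by Mika: 4; cards owned by Kai: 4; combined: 4 + 4 = 8.
The claim requires 8 − 4 (= 4) to equal 4, which holds.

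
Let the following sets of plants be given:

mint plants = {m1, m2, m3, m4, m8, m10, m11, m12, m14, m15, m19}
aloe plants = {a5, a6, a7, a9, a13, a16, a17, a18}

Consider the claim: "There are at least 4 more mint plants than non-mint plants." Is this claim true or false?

|mint plants| = 11.
|non-mint plants| = 8.
The claim requires 11 − 8 = 3 ≥ 4, which does not hold.

False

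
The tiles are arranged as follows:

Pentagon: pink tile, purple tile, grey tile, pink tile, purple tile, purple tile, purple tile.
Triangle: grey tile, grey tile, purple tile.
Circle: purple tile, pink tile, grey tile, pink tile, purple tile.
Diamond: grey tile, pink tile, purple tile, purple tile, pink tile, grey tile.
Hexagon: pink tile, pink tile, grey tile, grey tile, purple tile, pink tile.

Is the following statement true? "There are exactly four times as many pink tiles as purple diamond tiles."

|pink tiles| = 9.
|purple diamond tiles| = 2.
The claim requires 9 = 4 × 2 = 8, which does not hold.

False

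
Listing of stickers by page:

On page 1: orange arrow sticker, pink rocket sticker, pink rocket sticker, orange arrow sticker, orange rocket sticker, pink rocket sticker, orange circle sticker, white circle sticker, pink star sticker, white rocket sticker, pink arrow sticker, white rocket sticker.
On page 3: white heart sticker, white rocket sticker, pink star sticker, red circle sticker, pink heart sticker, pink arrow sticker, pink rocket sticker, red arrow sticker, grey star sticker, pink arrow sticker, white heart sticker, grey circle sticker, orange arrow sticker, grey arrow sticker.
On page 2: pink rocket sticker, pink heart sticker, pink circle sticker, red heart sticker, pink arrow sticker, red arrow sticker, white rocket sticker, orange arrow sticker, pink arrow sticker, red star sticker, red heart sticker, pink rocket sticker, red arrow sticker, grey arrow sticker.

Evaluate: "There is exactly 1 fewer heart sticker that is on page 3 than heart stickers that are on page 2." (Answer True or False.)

False

|heart stickers on page 3| = 3.
|heart stickers on page 2| = 3.
The claim requires 3 − 3 (= 0) to equal 1, which does not hold.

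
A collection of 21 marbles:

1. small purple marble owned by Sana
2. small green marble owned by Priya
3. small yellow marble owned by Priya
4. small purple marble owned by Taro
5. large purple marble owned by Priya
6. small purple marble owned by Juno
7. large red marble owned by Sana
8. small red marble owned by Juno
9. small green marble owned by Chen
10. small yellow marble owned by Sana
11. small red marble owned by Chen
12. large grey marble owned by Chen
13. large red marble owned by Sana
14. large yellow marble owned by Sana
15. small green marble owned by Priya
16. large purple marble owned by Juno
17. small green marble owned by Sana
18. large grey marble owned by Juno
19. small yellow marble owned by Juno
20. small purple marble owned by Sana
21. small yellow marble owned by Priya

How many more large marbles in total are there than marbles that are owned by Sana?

large marbles: 7.
marbles owned by Sana: 7.
7 − 7 = 0.

0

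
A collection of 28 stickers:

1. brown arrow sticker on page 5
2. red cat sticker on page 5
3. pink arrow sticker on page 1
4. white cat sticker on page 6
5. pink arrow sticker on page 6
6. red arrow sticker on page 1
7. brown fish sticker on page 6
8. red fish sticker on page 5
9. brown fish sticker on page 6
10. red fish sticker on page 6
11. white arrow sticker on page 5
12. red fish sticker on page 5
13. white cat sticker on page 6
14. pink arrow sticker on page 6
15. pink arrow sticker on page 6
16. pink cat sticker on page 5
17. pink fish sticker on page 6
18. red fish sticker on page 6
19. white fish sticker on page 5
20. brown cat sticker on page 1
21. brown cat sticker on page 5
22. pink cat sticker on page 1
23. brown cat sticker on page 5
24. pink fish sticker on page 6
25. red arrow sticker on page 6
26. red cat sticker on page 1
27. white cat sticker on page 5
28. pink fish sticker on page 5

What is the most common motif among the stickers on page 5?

cat

Counts by motif (restricted to stickers on page 5): cat 5, fish 4, arrow 2.
The maximum is 5, held uniquely by cat.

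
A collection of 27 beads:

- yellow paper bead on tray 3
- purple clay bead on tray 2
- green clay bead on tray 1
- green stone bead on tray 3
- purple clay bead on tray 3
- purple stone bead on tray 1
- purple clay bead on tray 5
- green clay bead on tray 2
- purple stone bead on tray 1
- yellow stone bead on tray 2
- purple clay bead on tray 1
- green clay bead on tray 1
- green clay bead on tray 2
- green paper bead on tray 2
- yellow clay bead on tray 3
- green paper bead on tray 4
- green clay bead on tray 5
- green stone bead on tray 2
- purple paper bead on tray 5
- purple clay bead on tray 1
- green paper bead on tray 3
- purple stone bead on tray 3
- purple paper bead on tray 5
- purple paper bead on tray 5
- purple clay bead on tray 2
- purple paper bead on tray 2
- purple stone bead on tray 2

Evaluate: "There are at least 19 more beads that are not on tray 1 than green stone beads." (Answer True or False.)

There are 21 beads that are not on tray 1.
There are 2 green stone beads.
The claim requires 21 − 2 = 19 ≥ 19, which holds.

True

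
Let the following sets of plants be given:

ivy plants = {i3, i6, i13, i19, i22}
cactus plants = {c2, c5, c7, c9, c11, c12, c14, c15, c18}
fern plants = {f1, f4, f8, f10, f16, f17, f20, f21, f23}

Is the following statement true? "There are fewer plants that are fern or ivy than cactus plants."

False

plants that are fern or ivy: 14.
cactus plants: 9.
The claim requires 14 < 9, which does not hold.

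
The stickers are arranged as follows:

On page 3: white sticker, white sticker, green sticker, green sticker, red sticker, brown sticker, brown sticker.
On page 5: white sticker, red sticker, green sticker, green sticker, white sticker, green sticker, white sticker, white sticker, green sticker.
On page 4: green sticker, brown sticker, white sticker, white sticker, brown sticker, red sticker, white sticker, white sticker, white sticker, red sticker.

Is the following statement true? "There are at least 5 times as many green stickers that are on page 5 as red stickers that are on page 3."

green stickers on page 5: 4.
red stickers on page 3: 1.
The claim requires 4 ≥ 5 × 1 = 5, which does not hold.

False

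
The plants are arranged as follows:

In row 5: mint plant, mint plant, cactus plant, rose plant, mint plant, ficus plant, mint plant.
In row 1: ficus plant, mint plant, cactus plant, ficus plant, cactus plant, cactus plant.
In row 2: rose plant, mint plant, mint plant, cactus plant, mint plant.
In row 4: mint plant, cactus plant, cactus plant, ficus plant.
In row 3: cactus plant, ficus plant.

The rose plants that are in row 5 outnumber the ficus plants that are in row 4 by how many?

0

rose plants in row 5: 1.
ficus plants in row 4: 1.
1 − 1 = 0.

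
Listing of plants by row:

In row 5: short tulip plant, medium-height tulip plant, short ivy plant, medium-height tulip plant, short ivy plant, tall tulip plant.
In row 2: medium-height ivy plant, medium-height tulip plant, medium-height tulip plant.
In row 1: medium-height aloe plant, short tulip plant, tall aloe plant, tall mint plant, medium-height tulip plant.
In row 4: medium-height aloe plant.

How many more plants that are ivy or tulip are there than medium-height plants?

plants that are ivy or tulip: 11.
medium-height plants: 8.
11 − 8 = 3.

3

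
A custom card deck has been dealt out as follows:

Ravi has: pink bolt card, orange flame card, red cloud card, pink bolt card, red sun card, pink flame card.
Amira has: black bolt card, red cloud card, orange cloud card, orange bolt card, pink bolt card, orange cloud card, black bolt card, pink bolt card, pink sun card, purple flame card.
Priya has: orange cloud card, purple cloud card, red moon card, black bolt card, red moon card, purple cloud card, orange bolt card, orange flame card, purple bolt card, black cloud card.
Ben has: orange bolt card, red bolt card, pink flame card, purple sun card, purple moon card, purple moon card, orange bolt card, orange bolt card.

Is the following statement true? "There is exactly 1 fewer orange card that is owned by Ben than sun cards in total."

False

|orange cards owned by Ben| = 3.
|sun cards| = 3.
The claim requires 3 − 3 (= 0) to equal 1, which does not hold.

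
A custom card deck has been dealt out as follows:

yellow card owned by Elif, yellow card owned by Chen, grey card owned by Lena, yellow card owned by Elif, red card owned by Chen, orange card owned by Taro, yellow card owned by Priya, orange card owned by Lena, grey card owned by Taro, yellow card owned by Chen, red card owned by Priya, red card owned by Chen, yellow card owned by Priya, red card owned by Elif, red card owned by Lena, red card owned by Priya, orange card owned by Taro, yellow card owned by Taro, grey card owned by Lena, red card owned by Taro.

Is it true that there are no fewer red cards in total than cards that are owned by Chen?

There are 7 red cards.
Count of cards owned by Chen: 4.
The claim requires 7 ≥ 4, which holds.

True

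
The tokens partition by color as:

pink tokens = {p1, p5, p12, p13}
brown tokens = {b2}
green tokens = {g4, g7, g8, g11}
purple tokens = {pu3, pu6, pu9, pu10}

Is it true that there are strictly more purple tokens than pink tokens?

There are 4 purple tokens.
There are 4 pink tokens.
The claim requires 4 > 4, which does not hold.

False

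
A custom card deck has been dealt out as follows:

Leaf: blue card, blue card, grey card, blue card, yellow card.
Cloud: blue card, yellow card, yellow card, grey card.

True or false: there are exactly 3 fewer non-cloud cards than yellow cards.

|non-cloud cards| = 5.
|yellow cards| = 3.
The claim requires 3 − 5 (= -2) to equal 3, which does not hold.

False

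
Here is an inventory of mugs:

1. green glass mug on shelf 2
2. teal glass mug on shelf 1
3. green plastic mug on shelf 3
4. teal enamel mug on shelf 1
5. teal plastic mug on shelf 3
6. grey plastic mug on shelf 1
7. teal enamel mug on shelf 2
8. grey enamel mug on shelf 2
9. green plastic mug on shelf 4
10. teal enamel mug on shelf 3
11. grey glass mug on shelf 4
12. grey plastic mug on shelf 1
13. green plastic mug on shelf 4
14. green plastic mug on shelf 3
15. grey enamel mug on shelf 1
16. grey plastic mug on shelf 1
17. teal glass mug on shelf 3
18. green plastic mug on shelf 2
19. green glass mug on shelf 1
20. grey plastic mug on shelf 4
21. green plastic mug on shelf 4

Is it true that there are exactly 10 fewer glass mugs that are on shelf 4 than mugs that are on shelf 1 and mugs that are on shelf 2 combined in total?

True

There is 1 glass mug on shelf 4.
mugs on shelf 1: 7; mugs on shelf 2: 4; combined: 7 + 4 = 11.
The claim requires 11 − 1 (= 10) to equal 10, which holds.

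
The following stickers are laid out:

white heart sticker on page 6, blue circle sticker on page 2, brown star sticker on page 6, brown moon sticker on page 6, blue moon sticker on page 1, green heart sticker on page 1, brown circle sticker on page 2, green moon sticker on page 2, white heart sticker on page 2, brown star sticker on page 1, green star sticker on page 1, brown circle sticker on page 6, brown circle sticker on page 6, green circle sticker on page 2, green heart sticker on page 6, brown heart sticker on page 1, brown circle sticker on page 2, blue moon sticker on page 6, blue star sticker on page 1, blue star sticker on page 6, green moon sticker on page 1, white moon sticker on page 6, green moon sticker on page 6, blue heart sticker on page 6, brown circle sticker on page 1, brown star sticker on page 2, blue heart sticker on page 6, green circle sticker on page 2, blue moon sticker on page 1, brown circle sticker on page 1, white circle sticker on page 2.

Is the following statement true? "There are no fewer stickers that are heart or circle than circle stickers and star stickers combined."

True

There are 17 stickers that are heart or circle.
circle stickers: 10; star stickers: 6; combined: 10 + 6 = 16.
The claim requires 17 ≥ 16, which holds.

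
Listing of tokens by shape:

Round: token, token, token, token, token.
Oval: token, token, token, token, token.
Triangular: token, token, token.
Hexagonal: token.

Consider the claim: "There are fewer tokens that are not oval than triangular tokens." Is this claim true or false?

There are 9 tokens that are not oval.
There are 3 triangular tokens.
The claim requires 9 < 3, which does not hold.

False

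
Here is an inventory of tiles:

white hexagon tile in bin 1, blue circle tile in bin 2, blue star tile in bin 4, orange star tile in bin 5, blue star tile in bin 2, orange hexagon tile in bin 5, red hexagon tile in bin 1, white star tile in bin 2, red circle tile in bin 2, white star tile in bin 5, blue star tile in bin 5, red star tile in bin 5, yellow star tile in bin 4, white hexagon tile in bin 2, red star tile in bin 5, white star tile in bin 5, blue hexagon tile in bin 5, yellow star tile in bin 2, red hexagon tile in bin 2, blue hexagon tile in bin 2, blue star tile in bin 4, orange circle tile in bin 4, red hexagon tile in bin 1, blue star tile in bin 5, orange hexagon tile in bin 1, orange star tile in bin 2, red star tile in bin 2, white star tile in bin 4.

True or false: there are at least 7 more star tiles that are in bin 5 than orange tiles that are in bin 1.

star tiles in bin 5: 7.
orange tiles in bin 1: 1.
The claim requires 7 − 1 = 6 ≥ 7, which does not hold.

False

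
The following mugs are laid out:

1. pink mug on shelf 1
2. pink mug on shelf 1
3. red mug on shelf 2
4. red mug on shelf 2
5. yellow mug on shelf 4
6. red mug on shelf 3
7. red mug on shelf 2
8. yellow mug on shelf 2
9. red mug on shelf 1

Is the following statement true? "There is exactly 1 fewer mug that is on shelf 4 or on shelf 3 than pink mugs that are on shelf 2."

mugs on shelf 4 or on shelf 3: 2.
pink mugs on shelf 2: 0.
The claim requires 0 − 2 (= -2) to equal 1, which does not hold.

False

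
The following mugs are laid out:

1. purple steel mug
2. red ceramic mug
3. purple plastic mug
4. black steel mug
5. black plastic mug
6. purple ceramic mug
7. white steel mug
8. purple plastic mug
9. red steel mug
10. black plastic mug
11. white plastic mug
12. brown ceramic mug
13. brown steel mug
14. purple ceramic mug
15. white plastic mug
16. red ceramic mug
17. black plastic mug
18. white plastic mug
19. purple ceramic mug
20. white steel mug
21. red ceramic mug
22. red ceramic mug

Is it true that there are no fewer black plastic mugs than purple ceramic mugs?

True

There are 3 black plastic mugs.
There are 3 purple ceramic mugs.
The claim requires 3 ≥ 3, which holds.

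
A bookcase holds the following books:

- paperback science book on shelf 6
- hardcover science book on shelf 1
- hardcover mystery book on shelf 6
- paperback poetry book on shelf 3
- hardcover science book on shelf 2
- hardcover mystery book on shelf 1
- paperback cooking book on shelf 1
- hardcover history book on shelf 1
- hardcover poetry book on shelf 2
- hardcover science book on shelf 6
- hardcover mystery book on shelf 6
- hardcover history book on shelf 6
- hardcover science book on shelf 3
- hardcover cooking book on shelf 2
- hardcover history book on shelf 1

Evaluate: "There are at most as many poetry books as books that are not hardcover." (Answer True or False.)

True

There are 2 poetry books.
There are 3 books that are not hardcover.
The claim requires 2 ≤ 3, which holds.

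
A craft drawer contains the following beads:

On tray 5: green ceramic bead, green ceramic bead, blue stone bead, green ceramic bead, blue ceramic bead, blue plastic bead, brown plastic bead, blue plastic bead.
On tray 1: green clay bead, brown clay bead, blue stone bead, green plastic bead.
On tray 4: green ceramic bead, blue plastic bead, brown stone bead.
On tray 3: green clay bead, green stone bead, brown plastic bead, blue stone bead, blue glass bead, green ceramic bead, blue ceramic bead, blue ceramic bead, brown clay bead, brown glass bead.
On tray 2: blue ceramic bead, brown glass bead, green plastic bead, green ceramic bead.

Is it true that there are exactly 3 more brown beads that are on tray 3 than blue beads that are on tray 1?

brown beads on tray 3: 3.
blue beads on tray 1: 1.
The claim requires 3 − 1 (= 2) to equal 3, which does not hold.

False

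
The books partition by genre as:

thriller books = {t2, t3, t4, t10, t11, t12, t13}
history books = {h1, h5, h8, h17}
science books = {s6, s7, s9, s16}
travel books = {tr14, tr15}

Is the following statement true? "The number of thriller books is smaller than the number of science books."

False

thriller books: 7.
science books: 4.
The claim requires 7 < 4, which does not hold.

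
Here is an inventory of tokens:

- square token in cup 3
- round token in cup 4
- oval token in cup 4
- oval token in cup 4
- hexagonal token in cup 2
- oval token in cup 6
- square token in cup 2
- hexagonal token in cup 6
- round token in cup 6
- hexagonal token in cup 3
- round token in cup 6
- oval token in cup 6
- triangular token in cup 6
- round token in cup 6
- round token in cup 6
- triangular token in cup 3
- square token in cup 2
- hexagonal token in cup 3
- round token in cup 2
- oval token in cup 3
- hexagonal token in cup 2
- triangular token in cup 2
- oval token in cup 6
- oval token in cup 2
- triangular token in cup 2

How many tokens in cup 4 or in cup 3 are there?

in cup 3: 5; in cup 4: 3; together 5 + 3 = 8.

8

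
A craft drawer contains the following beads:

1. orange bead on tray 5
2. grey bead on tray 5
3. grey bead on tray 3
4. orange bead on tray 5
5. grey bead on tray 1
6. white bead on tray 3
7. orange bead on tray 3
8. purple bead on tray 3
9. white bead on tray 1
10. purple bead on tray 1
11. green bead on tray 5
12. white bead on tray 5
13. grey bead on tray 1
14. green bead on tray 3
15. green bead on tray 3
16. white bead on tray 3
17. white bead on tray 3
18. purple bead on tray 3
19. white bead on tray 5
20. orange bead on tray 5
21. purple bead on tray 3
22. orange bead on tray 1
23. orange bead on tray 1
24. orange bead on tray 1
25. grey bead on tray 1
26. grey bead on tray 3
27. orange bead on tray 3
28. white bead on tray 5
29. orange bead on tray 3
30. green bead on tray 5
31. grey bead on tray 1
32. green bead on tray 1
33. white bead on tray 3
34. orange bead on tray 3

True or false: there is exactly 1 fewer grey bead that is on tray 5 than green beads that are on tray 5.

True

grey beads on tray 5: 1.
green beads on tray 5: 2.
The claim requires 2 − 1 (= 1) to equal 1, which holds.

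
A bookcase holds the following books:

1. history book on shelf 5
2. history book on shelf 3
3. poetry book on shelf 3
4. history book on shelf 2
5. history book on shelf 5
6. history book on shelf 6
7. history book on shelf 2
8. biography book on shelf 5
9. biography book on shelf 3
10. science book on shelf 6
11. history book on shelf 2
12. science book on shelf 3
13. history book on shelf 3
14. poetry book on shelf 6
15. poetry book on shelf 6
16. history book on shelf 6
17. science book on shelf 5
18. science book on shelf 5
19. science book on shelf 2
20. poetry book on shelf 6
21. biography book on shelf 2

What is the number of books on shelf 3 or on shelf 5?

on shelf 3: 5; on shelf 5: 5; together 5 + 5 = 10.

10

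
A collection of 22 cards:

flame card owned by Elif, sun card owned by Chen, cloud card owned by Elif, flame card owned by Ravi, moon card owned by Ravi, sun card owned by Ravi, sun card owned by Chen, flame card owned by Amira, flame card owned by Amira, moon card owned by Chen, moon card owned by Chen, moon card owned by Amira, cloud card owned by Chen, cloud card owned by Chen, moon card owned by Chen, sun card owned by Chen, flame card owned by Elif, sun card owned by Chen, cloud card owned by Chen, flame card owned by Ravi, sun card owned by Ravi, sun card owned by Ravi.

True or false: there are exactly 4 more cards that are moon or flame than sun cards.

There are 11 cards that are moon or flame.
There are 7 sun cards.
The claim requires 11 − 7 (= 4) to equal 4, which holds.

True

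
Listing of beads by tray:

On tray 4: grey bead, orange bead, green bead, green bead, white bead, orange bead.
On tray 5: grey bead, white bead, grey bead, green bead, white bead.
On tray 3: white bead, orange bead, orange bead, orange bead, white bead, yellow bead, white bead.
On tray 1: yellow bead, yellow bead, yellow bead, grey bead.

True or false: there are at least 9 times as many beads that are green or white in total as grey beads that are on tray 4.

beads that are green or white: 9.
grey beads on tray 4: 1.
The claim requires 9 ≥ 9 × 1 = 9, which holds.

True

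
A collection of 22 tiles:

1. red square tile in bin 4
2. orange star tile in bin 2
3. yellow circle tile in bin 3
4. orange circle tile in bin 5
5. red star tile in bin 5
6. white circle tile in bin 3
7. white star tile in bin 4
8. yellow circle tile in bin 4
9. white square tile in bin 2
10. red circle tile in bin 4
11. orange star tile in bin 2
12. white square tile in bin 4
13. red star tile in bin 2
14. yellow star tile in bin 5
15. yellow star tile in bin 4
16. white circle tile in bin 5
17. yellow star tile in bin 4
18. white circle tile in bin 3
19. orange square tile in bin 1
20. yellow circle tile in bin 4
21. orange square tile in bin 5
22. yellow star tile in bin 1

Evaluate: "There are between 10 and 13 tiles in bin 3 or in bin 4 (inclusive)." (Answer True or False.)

|tiles in bin 3 or in bin 4| = 11.
The claim requires 10 ≤ 11 ≤ 13, which holds.

True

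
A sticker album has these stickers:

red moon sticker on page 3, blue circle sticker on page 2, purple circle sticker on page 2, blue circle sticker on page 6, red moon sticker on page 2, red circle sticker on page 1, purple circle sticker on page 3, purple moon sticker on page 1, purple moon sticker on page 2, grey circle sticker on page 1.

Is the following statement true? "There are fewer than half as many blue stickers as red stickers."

|blue stickers| = 2.
|red stickers| = 3.
The claim requires 2 × 2 = 4 < 3, which does not hold.

False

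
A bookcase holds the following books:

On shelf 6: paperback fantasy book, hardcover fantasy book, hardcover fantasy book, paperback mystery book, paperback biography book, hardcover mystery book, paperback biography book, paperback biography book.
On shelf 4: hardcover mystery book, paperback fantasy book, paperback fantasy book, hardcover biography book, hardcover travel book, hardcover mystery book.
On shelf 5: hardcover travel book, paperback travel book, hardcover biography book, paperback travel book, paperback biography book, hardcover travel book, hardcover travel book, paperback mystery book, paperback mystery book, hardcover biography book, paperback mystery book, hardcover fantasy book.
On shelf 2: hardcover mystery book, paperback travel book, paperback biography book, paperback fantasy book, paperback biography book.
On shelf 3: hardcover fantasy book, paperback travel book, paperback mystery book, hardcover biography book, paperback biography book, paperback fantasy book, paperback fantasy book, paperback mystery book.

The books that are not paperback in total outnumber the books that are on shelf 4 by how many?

books that are not paperback: 16.
books on shelf 4: 6.
16 − 6 = 10.

10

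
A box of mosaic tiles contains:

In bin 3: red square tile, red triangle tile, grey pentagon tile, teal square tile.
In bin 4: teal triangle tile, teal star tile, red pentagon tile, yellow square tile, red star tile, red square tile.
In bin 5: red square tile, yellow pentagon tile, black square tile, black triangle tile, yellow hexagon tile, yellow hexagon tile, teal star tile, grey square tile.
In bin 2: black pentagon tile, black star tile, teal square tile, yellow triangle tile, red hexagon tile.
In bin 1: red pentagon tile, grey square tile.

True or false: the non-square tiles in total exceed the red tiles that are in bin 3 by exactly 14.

non-square tiles: 16.
red tiles in bin 3: 2.
The claim requires 16 − 2 (= 14) to equal 14, which holds.

True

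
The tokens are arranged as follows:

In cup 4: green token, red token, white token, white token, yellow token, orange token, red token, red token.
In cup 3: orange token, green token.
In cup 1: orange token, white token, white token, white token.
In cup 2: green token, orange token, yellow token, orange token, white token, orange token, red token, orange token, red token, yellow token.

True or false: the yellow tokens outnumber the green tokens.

|yellow tokens| = 3.
|green tokens| = 3.
The claim requires 3 > 3, which does not hold.

False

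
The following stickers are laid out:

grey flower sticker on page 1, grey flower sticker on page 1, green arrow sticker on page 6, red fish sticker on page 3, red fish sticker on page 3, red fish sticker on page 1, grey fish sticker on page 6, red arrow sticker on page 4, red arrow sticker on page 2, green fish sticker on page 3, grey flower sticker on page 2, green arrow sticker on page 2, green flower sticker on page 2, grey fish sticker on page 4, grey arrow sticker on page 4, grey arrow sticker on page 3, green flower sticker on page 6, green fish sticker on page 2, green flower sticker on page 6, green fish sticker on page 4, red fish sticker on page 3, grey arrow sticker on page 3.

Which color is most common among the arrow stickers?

Counts by color (restricted to arrow stickers): grey 3, red 2, green 2.
The maximum is 3, held uniquely by grey.

grey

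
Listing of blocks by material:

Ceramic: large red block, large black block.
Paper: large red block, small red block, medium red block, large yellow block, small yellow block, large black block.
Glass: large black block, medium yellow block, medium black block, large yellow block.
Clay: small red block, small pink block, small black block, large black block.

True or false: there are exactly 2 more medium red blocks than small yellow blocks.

False

There is 1 medium red block.
There is 1 small yellow block.
The claim requires 1 − 1 (= 0) to equal 2, which does not hold.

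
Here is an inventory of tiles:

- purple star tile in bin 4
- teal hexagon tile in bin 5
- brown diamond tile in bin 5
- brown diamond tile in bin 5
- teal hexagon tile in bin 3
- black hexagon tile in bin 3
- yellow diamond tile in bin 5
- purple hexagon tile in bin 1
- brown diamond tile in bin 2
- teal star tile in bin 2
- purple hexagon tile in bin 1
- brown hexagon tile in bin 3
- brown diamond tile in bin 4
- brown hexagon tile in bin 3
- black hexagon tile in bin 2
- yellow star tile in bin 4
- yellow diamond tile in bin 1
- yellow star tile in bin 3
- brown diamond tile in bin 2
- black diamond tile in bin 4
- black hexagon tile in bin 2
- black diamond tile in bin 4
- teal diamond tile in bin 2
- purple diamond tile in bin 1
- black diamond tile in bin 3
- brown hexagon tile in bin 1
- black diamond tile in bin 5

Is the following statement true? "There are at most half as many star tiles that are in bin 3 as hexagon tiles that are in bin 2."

There is 1 star tile in bin 3.
There are 2 hexagon tiles in bin 2.
The claim requires 2 × 1 = 2 ≤ 2, which holds.

True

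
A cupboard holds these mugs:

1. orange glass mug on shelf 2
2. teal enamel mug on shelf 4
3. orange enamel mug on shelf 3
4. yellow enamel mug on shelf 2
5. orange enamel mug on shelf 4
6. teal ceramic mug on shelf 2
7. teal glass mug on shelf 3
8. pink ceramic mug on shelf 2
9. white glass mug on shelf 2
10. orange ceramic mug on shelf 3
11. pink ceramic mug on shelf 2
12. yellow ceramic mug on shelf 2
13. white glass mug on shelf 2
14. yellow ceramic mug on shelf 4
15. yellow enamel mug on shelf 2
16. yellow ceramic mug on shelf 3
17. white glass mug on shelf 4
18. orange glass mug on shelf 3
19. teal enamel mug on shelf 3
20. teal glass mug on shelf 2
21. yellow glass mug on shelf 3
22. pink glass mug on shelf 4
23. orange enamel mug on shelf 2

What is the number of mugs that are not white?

20

Total mugs: 23; with the excluded value: 3; remaining 23 − 3 = 20.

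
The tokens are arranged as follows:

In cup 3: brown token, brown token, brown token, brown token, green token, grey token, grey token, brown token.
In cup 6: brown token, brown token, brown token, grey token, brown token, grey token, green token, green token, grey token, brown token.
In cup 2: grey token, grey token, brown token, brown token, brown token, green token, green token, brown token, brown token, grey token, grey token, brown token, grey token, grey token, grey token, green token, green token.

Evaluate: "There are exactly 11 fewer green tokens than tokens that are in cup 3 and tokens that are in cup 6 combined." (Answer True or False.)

True

green tokens: 7.
tokens in cup 3: 8; tokens in cup 6: 10; combined: 8 + 10 = 18.
The claim requires 18 − 7 (= 11) to equal 11, which holds.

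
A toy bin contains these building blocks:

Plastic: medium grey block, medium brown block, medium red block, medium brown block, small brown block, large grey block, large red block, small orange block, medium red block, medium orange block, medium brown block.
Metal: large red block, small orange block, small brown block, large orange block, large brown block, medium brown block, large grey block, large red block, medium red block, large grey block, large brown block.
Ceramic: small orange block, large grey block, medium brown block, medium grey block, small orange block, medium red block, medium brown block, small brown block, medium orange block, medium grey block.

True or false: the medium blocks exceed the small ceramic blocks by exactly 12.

|medium blocks| = 15.
|small ceramic blocks| = 3.
The claim requires 15 − 3 (= 12) to equal 12, which holds.

True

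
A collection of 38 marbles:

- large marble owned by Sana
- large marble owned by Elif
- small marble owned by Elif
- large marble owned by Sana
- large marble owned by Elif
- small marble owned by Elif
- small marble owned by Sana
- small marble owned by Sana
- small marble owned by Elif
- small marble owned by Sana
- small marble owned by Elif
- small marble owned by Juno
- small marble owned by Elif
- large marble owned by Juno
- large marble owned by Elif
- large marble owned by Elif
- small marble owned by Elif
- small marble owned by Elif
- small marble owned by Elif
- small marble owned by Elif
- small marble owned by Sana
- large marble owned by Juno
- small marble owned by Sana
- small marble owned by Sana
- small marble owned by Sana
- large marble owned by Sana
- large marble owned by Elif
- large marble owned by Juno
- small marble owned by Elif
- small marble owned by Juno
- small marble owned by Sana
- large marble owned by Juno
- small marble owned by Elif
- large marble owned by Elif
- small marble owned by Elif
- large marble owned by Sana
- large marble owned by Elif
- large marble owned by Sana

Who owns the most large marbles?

Elif

Counts by owner (restricted to large marbles): Elif→7, Sana→5, Juno→4.
The maximum is 7, held uniquely by Elif.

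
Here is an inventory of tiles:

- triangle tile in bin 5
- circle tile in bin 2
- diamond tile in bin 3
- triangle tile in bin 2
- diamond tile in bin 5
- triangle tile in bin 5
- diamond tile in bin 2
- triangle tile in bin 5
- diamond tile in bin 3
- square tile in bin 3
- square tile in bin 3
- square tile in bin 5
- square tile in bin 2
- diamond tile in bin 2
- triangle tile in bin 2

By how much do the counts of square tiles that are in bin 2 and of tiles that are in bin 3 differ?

square tiles in bin 2: 1. tiles in bin 3: 4.
|1 − 4| = 4 − 1 = 3.

3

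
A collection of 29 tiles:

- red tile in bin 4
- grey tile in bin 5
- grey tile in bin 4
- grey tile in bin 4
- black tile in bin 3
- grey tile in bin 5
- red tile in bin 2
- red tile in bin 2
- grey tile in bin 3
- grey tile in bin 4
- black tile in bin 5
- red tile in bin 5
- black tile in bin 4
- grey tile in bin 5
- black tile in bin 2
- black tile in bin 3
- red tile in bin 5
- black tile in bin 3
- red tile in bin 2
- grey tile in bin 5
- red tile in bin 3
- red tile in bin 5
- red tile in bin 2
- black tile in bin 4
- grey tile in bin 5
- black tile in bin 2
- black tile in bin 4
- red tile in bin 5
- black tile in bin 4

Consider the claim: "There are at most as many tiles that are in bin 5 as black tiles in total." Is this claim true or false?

|tiles in bin 5| = 10.
|black tiles| = 10.
The claim requires 10 ≤ 10, which holds.

True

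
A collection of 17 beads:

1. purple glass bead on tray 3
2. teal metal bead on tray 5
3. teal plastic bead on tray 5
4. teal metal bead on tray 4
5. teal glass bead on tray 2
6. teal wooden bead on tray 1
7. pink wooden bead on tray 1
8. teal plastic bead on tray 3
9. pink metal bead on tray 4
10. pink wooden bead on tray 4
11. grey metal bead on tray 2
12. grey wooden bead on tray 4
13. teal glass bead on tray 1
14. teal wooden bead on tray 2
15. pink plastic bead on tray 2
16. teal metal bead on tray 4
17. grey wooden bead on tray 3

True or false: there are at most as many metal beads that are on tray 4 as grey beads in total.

|metal beads on tray 4| = 3.
|grey beads| = 3.
The claim requires 3 ≤ 3, which holds.

True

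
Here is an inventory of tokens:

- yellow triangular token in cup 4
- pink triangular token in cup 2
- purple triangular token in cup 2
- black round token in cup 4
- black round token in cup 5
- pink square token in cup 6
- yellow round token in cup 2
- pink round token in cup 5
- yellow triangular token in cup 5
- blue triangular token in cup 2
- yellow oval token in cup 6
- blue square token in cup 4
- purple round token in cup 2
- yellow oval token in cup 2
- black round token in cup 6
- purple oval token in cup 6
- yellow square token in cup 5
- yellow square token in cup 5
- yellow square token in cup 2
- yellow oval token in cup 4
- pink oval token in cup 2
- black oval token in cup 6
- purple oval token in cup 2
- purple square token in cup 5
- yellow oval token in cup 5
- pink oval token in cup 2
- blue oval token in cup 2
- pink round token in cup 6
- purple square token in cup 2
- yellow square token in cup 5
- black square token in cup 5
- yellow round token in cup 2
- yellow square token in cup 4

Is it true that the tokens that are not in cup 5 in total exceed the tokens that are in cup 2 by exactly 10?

False

|tokens that are not in cup 5| = 24.
|tokens in cup 2| = 13.
The claim requires 24 − 13 (= 11) to equal 10, which does not hold.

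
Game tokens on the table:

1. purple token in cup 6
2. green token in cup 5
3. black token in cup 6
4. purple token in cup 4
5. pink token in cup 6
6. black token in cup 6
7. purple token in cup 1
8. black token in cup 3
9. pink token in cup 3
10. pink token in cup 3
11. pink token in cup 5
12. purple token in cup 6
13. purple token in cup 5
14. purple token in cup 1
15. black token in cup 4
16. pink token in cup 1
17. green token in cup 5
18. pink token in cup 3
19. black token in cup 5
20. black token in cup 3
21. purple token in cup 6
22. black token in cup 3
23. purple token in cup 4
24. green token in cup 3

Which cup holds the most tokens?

Counts by cup: cup 3→7, cup 6→6, cup 5→5, cup 1→3, cup 4→3.
The maximum is 7, held uniquely by cup 3.

cup 3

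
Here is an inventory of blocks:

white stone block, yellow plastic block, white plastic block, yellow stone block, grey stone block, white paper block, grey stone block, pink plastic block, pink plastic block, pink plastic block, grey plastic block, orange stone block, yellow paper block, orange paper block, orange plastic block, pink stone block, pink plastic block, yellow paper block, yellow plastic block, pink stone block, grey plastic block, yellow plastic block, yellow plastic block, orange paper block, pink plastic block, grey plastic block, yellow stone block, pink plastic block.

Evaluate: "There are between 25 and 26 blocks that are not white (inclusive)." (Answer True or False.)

True

|blocks that are not white| = 25.
The claim requires 25 ≤ 25 ≤ 26, which holds.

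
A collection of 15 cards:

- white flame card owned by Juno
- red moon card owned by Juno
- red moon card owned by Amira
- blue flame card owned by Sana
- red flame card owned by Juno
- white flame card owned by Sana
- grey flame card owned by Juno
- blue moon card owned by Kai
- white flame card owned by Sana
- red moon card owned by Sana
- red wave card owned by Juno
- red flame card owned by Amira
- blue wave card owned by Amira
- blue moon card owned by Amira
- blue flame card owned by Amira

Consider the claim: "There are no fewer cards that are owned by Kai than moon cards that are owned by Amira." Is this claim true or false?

False

Count of cards owned by Kai: 1.
Count of moon cards owned by Amira: 2.
The claim requires 1 ≥ 2, which does not hold.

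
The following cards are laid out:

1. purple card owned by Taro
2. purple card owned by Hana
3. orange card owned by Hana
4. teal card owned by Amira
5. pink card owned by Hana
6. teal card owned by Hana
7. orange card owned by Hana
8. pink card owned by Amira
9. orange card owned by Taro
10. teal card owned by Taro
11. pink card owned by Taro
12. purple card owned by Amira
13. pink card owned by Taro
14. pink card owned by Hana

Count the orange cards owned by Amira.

0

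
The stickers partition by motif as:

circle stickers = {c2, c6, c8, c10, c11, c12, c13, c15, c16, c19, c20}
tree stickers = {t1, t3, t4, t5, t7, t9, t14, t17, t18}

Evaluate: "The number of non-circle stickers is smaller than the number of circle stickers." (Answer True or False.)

non-circle stickers: 9.
circle stickers: 11.
The claim requires 9 < 11, which holds.

True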